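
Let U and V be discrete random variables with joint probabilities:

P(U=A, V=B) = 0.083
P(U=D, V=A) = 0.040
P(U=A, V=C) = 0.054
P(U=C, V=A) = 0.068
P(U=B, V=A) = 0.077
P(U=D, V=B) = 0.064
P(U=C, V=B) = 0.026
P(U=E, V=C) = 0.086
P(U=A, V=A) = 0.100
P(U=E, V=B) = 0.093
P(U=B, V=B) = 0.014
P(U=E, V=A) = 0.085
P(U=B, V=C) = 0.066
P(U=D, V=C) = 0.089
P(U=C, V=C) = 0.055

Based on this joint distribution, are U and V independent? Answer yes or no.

P(U=D) = 0.193 and P(V=A) = 0.370, so their product is 0.07141, but P(U=D, V=A) = 0.040. Since these differ, U and V are not independent.

no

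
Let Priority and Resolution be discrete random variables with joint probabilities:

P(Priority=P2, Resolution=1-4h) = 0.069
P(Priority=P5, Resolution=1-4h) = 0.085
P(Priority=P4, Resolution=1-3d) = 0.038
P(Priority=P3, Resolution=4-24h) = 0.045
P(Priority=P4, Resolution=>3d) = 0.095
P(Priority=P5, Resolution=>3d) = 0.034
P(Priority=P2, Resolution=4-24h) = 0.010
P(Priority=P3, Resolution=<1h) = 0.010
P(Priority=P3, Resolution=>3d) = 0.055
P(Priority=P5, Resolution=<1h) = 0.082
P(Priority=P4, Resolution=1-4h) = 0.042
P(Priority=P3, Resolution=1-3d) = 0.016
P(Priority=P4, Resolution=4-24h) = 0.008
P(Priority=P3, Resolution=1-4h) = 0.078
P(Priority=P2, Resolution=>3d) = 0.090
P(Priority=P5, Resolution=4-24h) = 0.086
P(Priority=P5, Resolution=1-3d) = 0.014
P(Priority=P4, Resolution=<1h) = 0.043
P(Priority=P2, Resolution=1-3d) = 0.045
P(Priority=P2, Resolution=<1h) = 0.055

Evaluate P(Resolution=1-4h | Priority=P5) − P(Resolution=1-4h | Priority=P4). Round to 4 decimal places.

0.0966

P(Priority=P5) = 0.082 + 0.085 + 0.086 + 0.014 + 0.034 = 0.301; P(Resolution=1-4h | Priority=P5) = 0.085/0.301 = 0.28239.
P(Priority=P4) = 0.043 + 0.042 + 0.008 + 0.038 + 0.095 = 0.226; P(Resolution=1-4h | Priority=P4) = 0.042/0.226 = 0.18584.
Difference = 0.0966.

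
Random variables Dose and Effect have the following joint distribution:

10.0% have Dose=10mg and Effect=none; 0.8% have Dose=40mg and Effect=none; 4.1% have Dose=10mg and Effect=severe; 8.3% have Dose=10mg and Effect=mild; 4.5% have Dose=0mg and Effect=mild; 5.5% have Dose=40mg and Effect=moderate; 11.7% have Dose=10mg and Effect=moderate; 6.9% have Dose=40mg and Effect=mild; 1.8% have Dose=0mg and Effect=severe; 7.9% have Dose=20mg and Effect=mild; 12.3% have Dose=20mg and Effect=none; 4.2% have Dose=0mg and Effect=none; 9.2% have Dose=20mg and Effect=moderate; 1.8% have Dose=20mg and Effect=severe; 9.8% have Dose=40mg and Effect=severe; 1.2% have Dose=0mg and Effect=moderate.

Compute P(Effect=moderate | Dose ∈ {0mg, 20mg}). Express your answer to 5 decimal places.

P(Dose=0mg) = 0.042 + 0.045 + 0.012 + 0.018 = 0.117.
P(Dose=20mg) = 0.123 + 0.079 + 0.092 + 0.018 = 0.312.
P(Dose ∈ {0mg, 20mg}) = 0.117 + 0.312 = 0.429; P(Effect=moderate, Dose ∈ {0mg, 20mg}) = 0.012 + 0.092 = 0.104.
P(Effect=moderate | Dose ∈ {0mg, 20mg}) = 0.104/0.429 = 0.24242.

0.24242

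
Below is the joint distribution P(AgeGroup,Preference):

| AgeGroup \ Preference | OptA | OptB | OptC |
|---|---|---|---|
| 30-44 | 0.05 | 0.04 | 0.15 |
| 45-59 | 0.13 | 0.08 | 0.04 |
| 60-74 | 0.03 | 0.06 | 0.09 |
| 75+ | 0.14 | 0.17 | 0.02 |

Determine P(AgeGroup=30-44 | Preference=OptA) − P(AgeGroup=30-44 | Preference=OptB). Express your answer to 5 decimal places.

P(Preference=OptA) = 0.05 + 0.13 + 0.03 + 0.14 = 0.35; P(AgeGroup=30-44 | Preference=OptA) = 0.05/0.35 = 0.142857.
P(Preference=OptB) = 0.04 + 0.08 + 0.06 + 0.17 = 0.35; P(AgeGroup=30-44 | Preference=OptB) = 0.04/0.35 = 0.114286.
Difference = 0.02857.

0.02857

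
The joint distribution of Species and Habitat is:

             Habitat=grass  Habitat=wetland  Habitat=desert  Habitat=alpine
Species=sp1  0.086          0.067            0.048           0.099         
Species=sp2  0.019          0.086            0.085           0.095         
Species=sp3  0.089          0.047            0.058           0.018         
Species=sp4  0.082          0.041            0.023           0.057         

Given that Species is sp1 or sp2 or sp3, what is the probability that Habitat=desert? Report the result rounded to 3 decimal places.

P(Species=sp1) = 0.086 + 0.067 + 0.048 + 0.099 = 0.300.
P(Species=sp2) = 0.019 + 0.086 + 0.085 + 0.095 = 0.285.
P(Species=sp3) = 0.089 + 0.047 + 0.058 + 0.018 = 0.212.
P(Species ∈ {sp1, sp2, sp3}) = 0.300 + 0.285 + 0.212 = 0.797; P(Habitat=desert, Species ∈ {sp1, sp2, sp3}) = 0.048 + 0.085 + 0.058 = 0.191.
P(Habitat=desert | Species ∈ {sp1, sp2, sp3}) = 0.191/0.797 = 0.240.

0.240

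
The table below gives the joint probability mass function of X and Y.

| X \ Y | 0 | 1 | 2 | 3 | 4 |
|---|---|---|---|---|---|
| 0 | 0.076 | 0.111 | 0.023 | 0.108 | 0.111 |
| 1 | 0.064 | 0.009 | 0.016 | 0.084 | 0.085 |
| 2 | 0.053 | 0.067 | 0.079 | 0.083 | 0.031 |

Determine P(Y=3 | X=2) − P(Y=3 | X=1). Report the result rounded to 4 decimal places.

P(X=2) = 0.053 + 0.067 + 0.079 + 0.083 + 0.031 = 0.313; P(Y=3 | X=2) = 0.083/0.313 = 0.26518.
P(X=1) = 0.064 + 0.009 + 0.016 + 0.084 + 0.085 = 0.258; P(Y=3 | X=1) = 0.084/0.258 = 0.32558.
Difference = -0.0604.

-0.0604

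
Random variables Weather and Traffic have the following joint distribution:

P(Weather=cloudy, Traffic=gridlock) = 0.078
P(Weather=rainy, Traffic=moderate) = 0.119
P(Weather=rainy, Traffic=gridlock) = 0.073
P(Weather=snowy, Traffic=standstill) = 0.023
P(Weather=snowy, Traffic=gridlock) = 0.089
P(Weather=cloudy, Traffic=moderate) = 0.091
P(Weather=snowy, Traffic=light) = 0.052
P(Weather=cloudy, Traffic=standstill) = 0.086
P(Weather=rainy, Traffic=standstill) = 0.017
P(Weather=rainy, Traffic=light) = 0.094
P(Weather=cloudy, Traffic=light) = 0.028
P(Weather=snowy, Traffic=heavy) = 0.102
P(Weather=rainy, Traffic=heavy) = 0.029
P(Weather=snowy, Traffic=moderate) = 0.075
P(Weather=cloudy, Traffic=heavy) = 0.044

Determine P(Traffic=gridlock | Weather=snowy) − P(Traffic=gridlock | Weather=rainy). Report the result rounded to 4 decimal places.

P(Weather=snowy) = 0.052 + 0.075 + 0.102 + 0.089 + 0.023 = 0.341; P(Traffic=gridlock | Weather=snowy) = 0.089/0.341 = 0.26100.
P(Weather=rainy) = 0.094 + 0.119 + 0.029 + 0.073 + 0.017 = 0.332; P(Traffic=gridlock | Weather=rainy) = 0.073/0.332 = 0.21988.
Difference = 0.0411.

0.0411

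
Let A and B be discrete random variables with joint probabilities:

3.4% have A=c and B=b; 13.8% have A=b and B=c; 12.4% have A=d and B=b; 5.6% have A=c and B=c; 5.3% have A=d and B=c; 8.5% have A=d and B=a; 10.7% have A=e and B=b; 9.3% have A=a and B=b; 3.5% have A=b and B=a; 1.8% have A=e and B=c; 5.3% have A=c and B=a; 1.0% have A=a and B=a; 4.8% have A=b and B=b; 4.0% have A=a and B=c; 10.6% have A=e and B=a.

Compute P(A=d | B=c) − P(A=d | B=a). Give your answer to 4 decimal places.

P(B=c) = 0.040 + 0.138 + 0.056 + 0.053 + 0.018 = 0.305; P(A=d | B=c) = 0.053/0.305 = 0.17377.
P(B=a) = 0.010 + 0.035 + 0.053 + 0.085 + 0.106 = 0.289; P(A=d | B=a) = 0.085/0.289 = 0.29412.
Difference = -0.1203.

-0.1203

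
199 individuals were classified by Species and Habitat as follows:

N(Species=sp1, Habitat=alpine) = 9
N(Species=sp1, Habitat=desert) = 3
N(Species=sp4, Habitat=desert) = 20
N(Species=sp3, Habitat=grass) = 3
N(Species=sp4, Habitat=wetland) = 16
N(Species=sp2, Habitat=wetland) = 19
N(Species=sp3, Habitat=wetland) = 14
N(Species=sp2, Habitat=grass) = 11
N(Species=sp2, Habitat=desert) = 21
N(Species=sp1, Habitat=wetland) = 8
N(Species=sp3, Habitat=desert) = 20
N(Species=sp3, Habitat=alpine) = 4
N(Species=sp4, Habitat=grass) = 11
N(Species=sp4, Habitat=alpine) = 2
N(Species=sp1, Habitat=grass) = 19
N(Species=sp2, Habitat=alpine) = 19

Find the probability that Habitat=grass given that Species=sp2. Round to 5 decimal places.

Total with Species=sp2: 11 + 19 + 21 + 19 = 70.
P(Habitat=grass | Species=sp2) = 11/70 = 0.15714.

0.15714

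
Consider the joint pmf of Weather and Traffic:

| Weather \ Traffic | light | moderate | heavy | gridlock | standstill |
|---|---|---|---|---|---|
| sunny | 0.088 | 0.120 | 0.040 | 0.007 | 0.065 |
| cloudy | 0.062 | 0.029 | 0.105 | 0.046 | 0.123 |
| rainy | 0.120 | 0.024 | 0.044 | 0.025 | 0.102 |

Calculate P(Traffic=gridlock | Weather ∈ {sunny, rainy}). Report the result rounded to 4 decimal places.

P(Weather=sunny) = 0.088 + 0.120 + 0.040 + 0.007 + 0.065 = 0.320.
P(Weather=rainy) = 0.120 + 0.024 + 0.044 + 0.025 + 0.102 = 0.315.
P(Weather ∈ {sunny, rainy}) = 0.320 + 0.315 = 0.635; P(Traffic=gridlock, Weather ∈ {sunny, rainy}) = 0.007 + 0.025 = 0.032.
P(Traffic=gridlock | Weather ∈ {sunny, rainy}) = 0.032/0.635 = 0.0504.

0.0504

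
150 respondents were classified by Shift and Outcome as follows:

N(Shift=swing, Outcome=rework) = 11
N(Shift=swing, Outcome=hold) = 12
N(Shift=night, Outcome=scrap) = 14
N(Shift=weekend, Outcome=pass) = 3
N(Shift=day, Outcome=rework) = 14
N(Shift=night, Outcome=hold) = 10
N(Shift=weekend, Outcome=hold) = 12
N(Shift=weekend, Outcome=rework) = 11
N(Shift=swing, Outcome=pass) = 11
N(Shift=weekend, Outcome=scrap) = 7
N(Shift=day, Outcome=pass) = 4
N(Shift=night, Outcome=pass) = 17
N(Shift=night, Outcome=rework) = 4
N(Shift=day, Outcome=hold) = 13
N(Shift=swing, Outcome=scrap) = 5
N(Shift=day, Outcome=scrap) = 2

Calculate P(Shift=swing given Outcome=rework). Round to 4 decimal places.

Total with Outcome=rework: 14 + 11 + 4 + 11 = 40.
P(Shift=swing | Outcome=rework) = 11/40 = 0.2750.

0.2750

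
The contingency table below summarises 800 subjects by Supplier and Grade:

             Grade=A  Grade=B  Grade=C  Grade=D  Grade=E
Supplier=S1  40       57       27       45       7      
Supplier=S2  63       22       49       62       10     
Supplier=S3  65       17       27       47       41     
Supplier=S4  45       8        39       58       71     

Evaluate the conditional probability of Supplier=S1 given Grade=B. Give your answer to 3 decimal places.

0.548

Total with Grade=B: 57 + 22 + 17 + 8 = 104.
P(Supplier=S1 | Grade=B) = 57/104 = 0.548.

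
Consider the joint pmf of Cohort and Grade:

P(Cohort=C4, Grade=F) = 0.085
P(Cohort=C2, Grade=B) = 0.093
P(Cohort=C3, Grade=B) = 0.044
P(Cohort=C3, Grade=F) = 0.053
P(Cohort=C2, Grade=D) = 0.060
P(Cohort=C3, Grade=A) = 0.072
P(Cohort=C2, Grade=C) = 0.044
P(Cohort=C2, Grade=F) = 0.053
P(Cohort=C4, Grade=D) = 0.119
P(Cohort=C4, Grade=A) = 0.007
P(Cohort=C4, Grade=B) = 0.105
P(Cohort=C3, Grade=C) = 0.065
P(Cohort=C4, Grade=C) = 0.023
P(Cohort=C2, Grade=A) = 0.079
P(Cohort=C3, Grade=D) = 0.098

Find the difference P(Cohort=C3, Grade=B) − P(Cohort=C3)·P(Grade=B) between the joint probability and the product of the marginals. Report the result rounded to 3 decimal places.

P(Cohort=C3) = 0.072 + 0.044 + 0.065 + 0.098 + 0.053 = 0.332.
P(Grade=B) = 0.093 + 0.044 + 0.105 = 0.242.
P(Cohort=C3, Grade=B) − P(Cohort=C3)P(Grade=B) = 0.044 − 0.332×0.242 = -0.036.

-0.036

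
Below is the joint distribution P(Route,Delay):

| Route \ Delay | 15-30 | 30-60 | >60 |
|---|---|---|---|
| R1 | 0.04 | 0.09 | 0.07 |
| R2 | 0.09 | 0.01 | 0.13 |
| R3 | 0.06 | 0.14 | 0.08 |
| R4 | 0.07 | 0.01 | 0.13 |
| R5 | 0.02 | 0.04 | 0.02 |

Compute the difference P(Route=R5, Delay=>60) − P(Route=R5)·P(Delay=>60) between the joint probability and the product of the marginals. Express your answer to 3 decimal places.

P(Route=R5) = 0.02 + 0.04 + 0.02 = 0.08.
P(Delay=>60) = 0.07 + 0.13 + 0.08 + 0.13 + 0.02 = 0.43.
P(Route=R5, Delay=>60) − P(Route=R5)P(Delay=>60) = 0.02 − 0.08×0.43 = -0.014.

-0.014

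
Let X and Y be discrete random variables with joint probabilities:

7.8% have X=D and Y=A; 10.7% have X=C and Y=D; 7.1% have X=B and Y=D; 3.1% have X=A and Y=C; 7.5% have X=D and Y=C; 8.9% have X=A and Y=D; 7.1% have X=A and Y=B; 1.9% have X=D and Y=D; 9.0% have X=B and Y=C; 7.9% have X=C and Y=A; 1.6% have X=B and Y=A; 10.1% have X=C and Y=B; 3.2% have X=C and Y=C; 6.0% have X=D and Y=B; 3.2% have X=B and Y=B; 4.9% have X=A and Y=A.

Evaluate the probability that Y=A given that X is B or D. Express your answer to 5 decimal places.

0.21315

P(X=B) = 0.016 + 0.032 + 0.090 + 0.071 = 0.209.
P(X=D) = 0.078 + 0.060 + 0.075 + 0.019 = 0.232.
P(X ∈ {B, D}) = 0.209 + 0.232 = 0.441; P(Y=A, X ∈ {B, D}) = 0.016 + 0.078 = 0.094.
P(Y=A | X ∈ {B, D}) = 0.094/0.441 = 0.21315.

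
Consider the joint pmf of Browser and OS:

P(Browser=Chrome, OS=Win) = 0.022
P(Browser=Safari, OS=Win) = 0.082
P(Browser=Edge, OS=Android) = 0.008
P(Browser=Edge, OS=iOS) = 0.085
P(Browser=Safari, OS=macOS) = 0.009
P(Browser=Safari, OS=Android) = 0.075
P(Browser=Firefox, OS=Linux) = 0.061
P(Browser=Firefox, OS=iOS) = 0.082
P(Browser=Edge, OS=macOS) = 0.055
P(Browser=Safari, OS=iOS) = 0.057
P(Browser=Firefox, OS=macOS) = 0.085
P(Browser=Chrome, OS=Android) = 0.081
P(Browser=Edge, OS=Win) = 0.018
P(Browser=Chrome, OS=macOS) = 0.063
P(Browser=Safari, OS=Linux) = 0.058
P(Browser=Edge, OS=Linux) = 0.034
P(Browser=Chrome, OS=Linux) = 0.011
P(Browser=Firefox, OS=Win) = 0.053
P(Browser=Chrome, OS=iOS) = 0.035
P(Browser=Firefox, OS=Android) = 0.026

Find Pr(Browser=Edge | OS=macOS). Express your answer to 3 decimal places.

0.259

P(OS=macOS) = 0.063 + 0.085 + 0.009 + 0.055 = 0.212.
P(Browser=Edge | OS=macOS) = 0.055/0.212 = 0.259.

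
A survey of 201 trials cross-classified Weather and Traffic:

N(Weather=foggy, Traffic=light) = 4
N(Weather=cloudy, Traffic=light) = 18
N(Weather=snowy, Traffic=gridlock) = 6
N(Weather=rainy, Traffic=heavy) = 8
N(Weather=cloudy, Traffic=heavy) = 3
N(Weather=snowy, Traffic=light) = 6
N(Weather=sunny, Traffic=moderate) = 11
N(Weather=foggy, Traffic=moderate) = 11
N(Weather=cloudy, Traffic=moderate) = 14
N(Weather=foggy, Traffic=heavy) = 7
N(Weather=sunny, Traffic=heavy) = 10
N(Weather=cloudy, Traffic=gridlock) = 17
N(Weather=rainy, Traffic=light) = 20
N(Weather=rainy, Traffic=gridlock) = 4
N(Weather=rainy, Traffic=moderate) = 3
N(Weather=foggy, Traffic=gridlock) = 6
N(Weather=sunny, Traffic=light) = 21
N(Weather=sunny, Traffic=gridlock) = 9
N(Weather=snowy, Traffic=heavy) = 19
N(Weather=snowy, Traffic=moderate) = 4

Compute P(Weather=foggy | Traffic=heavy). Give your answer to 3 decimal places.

0.149

Total with Traffic=heavy: 10 + 3 + 8 + 19 + 7 = 47.
P(Weather=foggy | Traffic=heavy) = 7/47 = 0.149.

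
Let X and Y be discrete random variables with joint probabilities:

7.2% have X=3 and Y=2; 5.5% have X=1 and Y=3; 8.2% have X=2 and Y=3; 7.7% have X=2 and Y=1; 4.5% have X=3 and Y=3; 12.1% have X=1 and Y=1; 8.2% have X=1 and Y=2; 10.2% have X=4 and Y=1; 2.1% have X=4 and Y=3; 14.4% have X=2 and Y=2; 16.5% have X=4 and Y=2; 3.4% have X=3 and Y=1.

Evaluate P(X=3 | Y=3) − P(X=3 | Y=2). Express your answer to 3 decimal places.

0.066

P(Y=3) = 0.055 + 0.082 + 0.045 + 0.021 = 0.203; P(X=3 | Y=3) = 0.045/0.203 = 0.2217.
P(Y=2) = 0.082 + 0.144 + 0.072 + 0.165 = 0.463; P(X=3 | Y=2) = 0.072/0.463 = 0.1555.
Difference = 0.066.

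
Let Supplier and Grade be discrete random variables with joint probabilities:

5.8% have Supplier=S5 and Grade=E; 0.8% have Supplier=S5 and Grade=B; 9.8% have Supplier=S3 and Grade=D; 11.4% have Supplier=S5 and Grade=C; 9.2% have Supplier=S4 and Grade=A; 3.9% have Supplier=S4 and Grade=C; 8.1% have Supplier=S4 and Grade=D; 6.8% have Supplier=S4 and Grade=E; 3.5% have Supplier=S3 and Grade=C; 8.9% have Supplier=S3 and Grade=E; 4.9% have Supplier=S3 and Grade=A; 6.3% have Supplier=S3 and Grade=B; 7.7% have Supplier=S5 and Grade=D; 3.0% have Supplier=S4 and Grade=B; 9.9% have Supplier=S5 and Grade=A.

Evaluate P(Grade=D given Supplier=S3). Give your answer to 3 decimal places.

P(Supplier=S3) = 0.049 + 0.063 + 0.035 + 0.098 + 0.089 = 0.334.
P(Grade=D | Supplier=S3) = 0.098/0.334 = 0.293.

0.293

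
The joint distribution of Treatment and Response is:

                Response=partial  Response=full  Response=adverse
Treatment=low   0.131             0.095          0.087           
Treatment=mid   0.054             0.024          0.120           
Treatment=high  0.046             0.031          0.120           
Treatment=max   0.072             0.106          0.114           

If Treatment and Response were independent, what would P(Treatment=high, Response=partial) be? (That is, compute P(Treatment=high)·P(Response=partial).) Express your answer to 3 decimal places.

P(Treatment=high) = 0.046 + 0.031 + 0.120 = 0.197.
P(Response=partial) = 0.131 + 0.054 + 0.046 + 0.072 = 0.303.
Product: 0.197 × 0.303 = 0.060.

0.060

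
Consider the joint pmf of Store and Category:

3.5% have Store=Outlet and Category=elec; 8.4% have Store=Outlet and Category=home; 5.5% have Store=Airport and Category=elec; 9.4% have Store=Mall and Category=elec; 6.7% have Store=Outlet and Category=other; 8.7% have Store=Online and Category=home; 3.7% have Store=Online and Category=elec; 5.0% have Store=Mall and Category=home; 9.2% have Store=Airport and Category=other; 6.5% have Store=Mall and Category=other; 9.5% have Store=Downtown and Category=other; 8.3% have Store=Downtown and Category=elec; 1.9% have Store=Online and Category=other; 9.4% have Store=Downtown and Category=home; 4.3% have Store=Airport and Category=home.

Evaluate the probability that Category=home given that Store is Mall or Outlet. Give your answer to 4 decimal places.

P(Store=Mall) = 0.094 + 0.050 + 0.065 = 0.209.
P(Store=Outlet) = 0.035 + 0.084 + 0.067 = 0.186.
P(Store ∈ {Mall, Outlet}) = 0.209 + 0.186 = 0.395; P(Category=home, Store ∈ {Mall, Outlet}) = 0.050 + 0.084 = 0.134.
P(Category=home | Store ∈ {Mall, Outlet}) = 0.134/0.395 = 0.3392.

0.3392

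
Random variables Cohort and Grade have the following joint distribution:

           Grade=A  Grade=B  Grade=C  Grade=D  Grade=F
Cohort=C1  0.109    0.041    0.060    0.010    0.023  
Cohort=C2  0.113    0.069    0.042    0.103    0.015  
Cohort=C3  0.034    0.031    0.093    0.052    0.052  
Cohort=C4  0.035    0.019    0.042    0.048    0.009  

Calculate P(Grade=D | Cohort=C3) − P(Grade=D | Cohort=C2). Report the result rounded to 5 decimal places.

-0.10270

P(Cohort=C3) = 0.034 + 0.031 + 0.093 + 0.052 + 0.052 = 0.262; P(Grade=D | Cohort=C3) = 0.052/0.262 = 0.198473.
P(Cohort=C2) = 0.113 + 0.069 + 0.042 + 0.103 + 0.015 = 0.342; P(Grade=D | Cohort=C2) = 0.103/0.342 = 0.301170.
Difference = -0.10270.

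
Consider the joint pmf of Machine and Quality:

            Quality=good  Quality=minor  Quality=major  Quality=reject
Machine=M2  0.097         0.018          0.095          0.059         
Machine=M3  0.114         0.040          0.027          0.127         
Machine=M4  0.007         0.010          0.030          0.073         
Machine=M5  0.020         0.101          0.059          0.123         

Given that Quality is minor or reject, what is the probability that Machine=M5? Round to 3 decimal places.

P(Quality=minor) = 0.018 + 0.040 + 0.010 + 0.101 = 0.169.
P(Quality=reject) = 0.059 + 0.127 + 0.073 + 0.123 = 0.382.
P(Quality ∈ {minor, reject}) = 0.169 + 0.382 = 0.551; P(Machine=M5, Quality ∈ {minor, reject}) = 0.101 + 0.123 = 0.224.
P(Machine=M5 | Quality ∈ {minor, reject}) = 0.224/0.551 = 0.407.

0.407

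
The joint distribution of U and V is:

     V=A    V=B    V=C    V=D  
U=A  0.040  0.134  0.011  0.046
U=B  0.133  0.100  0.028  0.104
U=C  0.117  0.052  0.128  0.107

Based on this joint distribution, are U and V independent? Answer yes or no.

P(U=A) = 0.231 and P(V=B) = 0.286, so their product is 0.06607, but P(U=A, V=B) = 0.134. Since these differ, U and V are not independent.

no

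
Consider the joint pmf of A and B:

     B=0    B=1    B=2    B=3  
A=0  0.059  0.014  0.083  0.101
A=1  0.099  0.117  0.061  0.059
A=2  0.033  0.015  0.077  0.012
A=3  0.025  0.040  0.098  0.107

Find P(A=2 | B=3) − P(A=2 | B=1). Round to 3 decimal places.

P(B=3) = 0.101 + 0.059 + 0.012 + 0.107 = 0.279; P(A=2 | B=3) = 0.012/0.279 = 0.0430.
P(B=1) = 0.014 + 0.117 + 0.015 + 0.040 = 0.186; P(A=2 | B=1) = 0.015/0.186 = 0.0806.
Difference = -0.038.

-0.038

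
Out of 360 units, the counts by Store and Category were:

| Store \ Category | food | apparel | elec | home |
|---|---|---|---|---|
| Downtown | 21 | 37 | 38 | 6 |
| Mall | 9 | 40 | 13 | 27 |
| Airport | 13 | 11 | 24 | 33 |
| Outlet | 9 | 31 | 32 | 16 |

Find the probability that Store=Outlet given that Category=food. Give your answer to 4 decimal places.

Total with Category=food: 21 + 9 + 13 + 9 = 52.
P(Store=Outlet | Category=food) = 9/52 = 0.1731.

0.1731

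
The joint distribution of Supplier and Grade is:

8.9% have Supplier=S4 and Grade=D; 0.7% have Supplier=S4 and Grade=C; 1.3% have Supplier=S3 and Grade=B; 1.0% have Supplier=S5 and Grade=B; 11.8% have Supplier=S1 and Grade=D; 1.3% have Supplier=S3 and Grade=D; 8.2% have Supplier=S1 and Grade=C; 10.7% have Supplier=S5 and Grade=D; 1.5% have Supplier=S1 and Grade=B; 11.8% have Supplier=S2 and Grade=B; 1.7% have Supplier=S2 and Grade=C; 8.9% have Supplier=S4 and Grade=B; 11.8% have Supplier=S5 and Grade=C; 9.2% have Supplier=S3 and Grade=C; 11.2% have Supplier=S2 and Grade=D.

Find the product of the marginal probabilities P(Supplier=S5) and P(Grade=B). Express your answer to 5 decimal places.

0.05758

P(Supplier=S5) = 0.010 + 0.118 + 0.107 = 0.235.
P(Grade=B) = 0.015 + 0.118 + 0.013 + 0.089 + 0.010 = 0.245.
Product: 0.235 × 0.245 = 0.05758.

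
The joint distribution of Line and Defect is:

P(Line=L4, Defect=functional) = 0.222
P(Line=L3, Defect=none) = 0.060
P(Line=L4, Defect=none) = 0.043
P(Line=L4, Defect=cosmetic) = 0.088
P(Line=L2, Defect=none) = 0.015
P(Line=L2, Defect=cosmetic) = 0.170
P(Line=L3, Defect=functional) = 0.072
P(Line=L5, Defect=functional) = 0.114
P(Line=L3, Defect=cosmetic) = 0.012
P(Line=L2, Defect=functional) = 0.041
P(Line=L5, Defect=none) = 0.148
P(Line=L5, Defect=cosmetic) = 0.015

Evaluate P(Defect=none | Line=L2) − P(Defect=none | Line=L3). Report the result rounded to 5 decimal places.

P(Line=L2) = 0.015 + 0.170 + 0.041 = 0.226; P(Defect=none | Line=L2) = 0.015/0.226 = 0.066372.
P(Line=L3) = 0.060 + 0.012 + 0.072 = 0.144; P(Defect=none | Line=L3) = 0.060/0.144 = 0.416667.
Difference = -0.35029.

-0.35029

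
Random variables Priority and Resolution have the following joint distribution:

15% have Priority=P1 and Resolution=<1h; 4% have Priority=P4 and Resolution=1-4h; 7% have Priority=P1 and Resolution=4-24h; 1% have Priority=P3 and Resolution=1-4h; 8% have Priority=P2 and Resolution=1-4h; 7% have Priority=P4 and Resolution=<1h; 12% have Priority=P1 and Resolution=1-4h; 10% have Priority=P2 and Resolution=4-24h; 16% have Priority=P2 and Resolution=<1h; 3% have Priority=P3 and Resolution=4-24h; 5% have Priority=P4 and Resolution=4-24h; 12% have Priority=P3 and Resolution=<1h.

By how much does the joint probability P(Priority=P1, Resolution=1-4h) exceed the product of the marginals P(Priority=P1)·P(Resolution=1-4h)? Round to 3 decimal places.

0.035

P(Priority=P1) = 0.15 + 0.12 + 0.07 = 0.34.
P(Resolution=1-4h) = 0.12 + 0.08 + 0.01 + 0.04 = 0.25.
P(Priority=P1, Resolution=1-4h) − P(Priority=P1)P(Resolution=1-4h) = 0.12 − 0.34×0.25 = 0.035.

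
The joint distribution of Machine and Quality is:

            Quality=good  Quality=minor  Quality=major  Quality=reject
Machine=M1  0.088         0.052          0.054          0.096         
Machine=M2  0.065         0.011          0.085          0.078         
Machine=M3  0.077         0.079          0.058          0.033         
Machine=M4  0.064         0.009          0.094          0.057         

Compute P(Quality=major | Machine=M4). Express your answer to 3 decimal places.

P(Machine=M4) = 0.064 + 0.009 + 0.094 + 0.057 = 0.224.
P(Quality=major | Machine=M4) = 0.094/0.224 = 0.420.

0.420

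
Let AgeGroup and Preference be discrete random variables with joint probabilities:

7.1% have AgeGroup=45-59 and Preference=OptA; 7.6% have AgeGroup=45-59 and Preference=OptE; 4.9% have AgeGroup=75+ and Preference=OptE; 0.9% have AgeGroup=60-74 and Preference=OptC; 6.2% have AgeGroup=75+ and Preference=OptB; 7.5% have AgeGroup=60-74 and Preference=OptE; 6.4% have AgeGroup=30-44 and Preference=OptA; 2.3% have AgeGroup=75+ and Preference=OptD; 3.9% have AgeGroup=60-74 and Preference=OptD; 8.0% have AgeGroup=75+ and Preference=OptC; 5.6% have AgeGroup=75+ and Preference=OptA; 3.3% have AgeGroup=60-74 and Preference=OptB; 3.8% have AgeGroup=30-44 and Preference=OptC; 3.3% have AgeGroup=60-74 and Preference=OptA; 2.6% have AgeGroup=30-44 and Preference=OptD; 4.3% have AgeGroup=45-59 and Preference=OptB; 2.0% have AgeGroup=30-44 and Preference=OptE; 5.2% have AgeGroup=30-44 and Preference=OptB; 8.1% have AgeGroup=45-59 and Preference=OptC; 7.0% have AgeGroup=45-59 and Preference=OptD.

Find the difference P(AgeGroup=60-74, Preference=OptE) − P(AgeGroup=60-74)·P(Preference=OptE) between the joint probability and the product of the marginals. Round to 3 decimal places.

0.033

P(AgeGroup=60-74) = 0.033 + 0.033 + 0.009 + 0.039 + 0.075 = 0.189.
P(Preference=OptE) = 0.020 + 0.076 + 0.075 + 0.049 = 0.220.
P(AgeGroup=60-74, Preference=OptE) − P(AgeGroup=60-74)P(Preference=OptE) = 0.075 − 0.189×0.220 = 0.033.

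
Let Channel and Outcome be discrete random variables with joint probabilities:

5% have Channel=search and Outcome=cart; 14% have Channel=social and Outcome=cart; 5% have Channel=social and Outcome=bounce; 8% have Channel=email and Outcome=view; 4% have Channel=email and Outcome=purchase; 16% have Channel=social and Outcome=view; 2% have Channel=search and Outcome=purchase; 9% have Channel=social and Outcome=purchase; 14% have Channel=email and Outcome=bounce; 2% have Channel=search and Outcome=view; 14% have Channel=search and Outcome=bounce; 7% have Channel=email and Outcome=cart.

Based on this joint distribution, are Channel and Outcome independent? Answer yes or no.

P(Channel=social) = 0.44 and P(Outcome=bounce) = 0.33, so their product is 0.1452, but P(Channel=social, Outcome=bounce) = 0.05. Since these differ, Channel and Outcome are not independent.

no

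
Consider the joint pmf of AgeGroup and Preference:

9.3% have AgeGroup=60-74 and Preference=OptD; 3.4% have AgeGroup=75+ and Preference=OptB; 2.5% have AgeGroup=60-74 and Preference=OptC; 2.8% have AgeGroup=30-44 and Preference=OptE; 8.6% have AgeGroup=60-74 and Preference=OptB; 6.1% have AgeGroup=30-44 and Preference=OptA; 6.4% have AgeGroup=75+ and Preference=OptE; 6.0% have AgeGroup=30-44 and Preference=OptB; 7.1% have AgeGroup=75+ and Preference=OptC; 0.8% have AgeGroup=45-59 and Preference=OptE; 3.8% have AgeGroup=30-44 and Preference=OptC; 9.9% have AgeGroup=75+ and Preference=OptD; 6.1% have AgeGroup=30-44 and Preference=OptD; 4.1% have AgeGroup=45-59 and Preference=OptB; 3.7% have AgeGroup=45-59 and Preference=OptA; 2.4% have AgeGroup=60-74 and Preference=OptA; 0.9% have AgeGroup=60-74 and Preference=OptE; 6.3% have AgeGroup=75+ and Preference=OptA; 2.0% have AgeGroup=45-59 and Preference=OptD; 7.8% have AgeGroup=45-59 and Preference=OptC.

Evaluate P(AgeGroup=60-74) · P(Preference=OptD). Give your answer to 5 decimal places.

P(AgeGroup=60-74) = 0.024 + 0.086 + 0.025 + 0.093 + 0.009 = 0.237.
P(Preference=OptD) = 0.061 + 0.020 + 0.093 + 0.099 = 0.273.
Product: 0.237 × 0.273 = 0.06470.

0.06470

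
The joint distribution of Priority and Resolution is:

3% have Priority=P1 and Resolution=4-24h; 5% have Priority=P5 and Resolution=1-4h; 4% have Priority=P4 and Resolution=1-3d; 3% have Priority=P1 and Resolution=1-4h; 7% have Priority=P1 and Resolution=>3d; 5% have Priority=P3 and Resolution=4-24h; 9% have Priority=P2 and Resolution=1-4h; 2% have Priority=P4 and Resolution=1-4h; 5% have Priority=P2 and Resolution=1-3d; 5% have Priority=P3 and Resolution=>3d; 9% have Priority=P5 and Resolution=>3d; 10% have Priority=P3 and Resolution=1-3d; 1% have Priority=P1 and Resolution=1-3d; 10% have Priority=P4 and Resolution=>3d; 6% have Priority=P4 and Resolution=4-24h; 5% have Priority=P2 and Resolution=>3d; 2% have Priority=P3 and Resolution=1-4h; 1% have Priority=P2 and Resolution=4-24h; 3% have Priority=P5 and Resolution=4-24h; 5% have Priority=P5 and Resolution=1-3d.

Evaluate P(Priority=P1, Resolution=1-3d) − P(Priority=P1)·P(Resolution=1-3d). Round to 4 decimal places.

P(Priority=P1) = 0.03 + 0.03 + 0.01 + 0.07 = 0.14.
P(Resolution=1-3d) = 0.01 + 0.05 + 0.10 + 0.04 + 0.05 = 0.25.
P(Priority=P1, Resolution=1-3d) − P(Priority=P1)P(Resolution=1-3d) = 0.01 − 0.14×0.25 = -0.0250.

-0.0250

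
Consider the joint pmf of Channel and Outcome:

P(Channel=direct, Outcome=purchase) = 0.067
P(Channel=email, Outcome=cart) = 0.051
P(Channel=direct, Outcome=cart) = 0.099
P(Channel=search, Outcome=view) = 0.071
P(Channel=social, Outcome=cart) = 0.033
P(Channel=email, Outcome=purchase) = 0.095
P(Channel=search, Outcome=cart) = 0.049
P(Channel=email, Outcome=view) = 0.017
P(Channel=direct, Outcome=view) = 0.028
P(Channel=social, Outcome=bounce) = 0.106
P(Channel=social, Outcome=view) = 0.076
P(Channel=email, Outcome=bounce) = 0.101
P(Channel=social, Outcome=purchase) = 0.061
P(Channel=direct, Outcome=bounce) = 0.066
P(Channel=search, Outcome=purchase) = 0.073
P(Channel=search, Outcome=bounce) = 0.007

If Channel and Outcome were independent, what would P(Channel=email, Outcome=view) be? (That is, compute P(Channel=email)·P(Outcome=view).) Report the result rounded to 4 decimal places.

P(Channel=email) = 0.101 + 0.017 + 0.051 + 0.095 = 0.264.
P(Outcome=view) = 0.017 + 0.071 + 0.076 + 0.028 = 0.192.
Product: 0.264 × 0.192 = 0.0507.

0.0507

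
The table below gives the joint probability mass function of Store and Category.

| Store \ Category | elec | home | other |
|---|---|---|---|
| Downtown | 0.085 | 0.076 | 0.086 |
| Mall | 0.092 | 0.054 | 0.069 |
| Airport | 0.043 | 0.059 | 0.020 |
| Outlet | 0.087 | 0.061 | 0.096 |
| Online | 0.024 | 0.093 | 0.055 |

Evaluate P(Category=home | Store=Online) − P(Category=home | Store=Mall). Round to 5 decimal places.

P(Store=Online) = 0.024 + 0.093 + 0.055 = 0.172; P(Category=home | Store=Online) = 0.093/0.172 = 0.540698.
P(Store=Mall) = 0.092 + 0.054 + 0.069 = 0.215; P(Category=home | Store=Mall) = 0.054/0.215 = 0.251163.
Difference = 0.28953.

0.28953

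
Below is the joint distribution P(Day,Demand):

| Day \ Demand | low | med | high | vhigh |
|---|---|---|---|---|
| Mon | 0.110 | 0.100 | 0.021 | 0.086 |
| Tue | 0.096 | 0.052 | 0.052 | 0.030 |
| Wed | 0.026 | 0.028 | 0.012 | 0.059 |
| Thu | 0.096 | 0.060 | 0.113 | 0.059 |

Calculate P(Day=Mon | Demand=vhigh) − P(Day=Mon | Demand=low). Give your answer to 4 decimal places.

P(Demand=vhigh) = 0.086 + 0.030 + 0.059 + 0.059 = 0.234; P(Day=Mon | Demand=vhigh) = 0.086/0.234 = 0.36752.
P(Demand=low) = 0.110 + 0.096 + 0.026 + 0.096 = 0.328; P(Day=Mon | Demand=low) = 0.110/0.328 = 0.33537.
Difference = 0.0322.

0.0322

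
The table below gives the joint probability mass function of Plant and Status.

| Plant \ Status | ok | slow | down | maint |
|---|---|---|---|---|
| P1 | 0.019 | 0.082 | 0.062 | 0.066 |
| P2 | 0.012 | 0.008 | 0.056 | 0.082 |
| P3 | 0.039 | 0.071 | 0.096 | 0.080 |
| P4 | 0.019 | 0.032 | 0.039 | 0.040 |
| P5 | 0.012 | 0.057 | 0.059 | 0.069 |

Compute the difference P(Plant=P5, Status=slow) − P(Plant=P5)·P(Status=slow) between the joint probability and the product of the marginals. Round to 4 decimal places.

P(Plant=P5) = 0.012 + 0.057 + 0.059 + 0.069 = 0.197.
P(Status=slow) = 0.082 + 0.008 + 0.071 + 0.032 + 0.057 = 0.250.
P(Plant=P5, Status=slow) − P(Plant=P5)P(Status=slow) = 0.057 − 0.197×0.250 = 0.0078.

0.0078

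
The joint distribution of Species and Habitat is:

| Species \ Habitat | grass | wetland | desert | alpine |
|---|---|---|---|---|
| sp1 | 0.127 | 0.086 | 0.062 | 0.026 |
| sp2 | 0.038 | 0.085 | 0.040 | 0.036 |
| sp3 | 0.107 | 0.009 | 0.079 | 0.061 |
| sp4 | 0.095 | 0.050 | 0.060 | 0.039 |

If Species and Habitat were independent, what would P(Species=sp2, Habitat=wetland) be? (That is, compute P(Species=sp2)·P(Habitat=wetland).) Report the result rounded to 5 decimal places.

0.04577

P(Species=sp2) = 0.038 + 0.085 + 0.040 + 0.036 = 0.199.
P(Habitat=wetland) = 0.086 + 0.085 + 0.009 + 0.050 = 0.230.
Product: 0.199 × 0.230 = 0.04577.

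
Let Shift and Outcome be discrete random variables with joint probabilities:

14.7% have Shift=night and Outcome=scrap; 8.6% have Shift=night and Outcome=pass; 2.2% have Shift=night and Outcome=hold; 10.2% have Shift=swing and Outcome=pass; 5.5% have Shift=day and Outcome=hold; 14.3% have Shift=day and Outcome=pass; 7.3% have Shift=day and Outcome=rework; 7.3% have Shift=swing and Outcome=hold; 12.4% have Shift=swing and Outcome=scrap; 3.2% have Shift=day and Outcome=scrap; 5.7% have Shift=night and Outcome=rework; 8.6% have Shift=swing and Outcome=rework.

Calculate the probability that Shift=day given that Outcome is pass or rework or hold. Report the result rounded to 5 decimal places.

P(Outcome=pass) = 0.143 + 0.102 + 0.086 = 0.331.
P(Outcome=rework) = 0.073 + 0.086 + 0.057 = 0.216.
P(Outcome=hold) = 0.055 + 0.073 + 0.022 = 0.150.
P(Outcome ∈ {pass, rework, hold}) = 0.331 + 0.216 + 0.150 = 0.697; P(Shift=day, Outcome ∈ {pass, rework, hold}) = 0.143 + 0.073 + 0.055 = 0.271.
P(Shift=day | Outcome ∈ {pass, rework, hold}) = 0.271/0.697 = 0.38881.

0.38881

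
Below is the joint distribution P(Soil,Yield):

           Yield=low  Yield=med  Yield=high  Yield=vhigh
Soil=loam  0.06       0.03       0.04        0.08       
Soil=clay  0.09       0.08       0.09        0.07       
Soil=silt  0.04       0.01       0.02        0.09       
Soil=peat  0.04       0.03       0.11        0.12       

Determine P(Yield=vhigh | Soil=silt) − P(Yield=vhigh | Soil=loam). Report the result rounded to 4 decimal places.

0.1815

P(Soil=silt) = 0.04 + 0.01 + 0.02 + 0.09 = 0.16; P(Yield=vhigh | Soil=silt) = 0.09/0.16 = 0.56250.
P(Soil=loam) = 0.06 + 0.03 + 0.04 + 0.08 = 0.21; P(Yield=vhigh | Soil=loam) = 0.08/0.21 = 0.38095.
Difference = 0.1815.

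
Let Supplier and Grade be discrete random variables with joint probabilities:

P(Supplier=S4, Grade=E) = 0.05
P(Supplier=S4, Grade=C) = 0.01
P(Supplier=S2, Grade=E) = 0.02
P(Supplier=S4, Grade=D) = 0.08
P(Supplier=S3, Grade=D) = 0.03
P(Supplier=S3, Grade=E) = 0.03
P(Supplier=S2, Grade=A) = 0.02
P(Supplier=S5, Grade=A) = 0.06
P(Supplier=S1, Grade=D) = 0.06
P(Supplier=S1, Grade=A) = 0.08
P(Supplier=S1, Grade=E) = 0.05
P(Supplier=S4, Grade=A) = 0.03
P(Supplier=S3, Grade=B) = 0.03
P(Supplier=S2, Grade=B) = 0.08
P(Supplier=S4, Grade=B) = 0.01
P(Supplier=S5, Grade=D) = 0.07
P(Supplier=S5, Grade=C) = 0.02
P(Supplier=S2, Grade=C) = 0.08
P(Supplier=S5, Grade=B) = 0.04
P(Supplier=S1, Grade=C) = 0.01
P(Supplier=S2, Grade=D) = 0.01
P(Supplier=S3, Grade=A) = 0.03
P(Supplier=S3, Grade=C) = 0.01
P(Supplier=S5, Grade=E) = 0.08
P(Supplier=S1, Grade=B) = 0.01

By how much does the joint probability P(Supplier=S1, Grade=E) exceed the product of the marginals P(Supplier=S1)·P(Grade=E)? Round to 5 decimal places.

P(Supplier=S1) = 0.08 + 0.01 + 0.01 + 0.06 + 0.05 = 0.21.
P(Grade=E) = 0.05 + 0.02 + 0.03 + 0.05 + 0.08 = 0.23.
P(Supplier=S1, Grade=E) − P(Supplier=S1)P(Grade=E) = 0.05 − 0.21×0.23 = 0.00170.

0.00170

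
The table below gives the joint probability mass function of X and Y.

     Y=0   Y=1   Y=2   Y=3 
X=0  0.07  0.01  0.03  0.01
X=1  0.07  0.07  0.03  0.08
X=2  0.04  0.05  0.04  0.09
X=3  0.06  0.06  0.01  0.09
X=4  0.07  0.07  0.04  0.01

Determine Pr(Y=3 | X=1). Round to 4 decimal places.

P(X=1) = 0.07 + 0.07 + 0.03 + 0.08 = 0.25.
P(Y=3 | X=1) = 0.08/0.25 = 0.3200.

0.3200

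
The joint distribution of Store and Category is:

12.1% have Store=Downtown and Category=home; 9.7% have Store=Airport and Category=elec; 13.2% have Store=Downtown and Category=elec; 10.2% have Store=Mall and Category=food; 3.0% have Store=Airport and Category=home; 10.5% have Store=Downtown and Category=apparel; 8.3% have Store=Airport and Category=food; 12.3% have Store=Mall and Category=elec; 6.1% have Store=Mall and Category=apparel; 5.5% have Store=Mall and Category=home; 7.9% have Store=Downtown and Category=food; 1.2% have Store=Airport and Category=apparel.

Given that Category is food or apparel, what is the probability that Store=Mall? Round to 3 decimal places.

P(Category=food) = 0.079 + 0.102 + 0.083 = 0.264.
P(Category=apparel) = 0.105 + 0.061 + 0.012 = 0.178.
P(Category ∈ {food, apparel}) = 0.264 + 0.178 = 0.442; P(Store=Mall, Category ∈ {food, apparel}) = 0.102 + 0.061 = 0.163.
P(Store=Mall | Category ∈ {food, apparel}) = 0.163/0.442 = 0.369.

0.369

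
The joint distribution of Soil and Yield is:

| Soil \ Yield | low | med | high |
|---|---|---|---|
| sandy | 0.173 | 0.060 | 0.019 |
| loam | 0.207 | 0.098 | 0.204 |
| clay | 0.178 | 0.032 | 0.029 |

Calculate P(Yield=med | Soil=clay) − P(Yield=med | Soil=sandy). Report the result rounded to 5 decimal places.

P(Soil=clay) = 0.178 + 0.032 + 0.029 = 0.239; P(Yield=med | Soil=clay) = 0.032/0.239 = 0.133891.
P(Soil=sandy) = 0.173 + 0.060 + 0.019 = 0.252; P(Yield=med | Soil=sandy) = 0.060/0.252 = 0.238095.
Difference = -0.10420.

-0.10420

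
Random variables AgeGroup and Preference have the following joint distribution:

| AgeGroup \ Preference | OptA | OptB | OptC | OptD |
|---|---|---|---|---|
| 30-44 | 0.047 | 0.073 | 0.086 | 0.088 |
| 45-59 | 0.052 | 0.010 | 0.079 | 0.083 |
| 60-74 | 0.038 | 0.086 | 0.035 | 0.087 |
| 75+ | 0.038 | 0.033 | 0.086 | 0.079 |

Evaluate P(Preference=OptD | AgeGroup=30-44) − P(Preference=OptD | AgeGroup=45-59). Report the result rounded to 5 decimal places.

-0.07122

P(AgeGroup=30-44) = 0.047 + 0.073 + 0.086 + 0.088 = 0.294; P(Preference=OptD | AgeGroup=30-44) = 0.088/0.294 = 0.299320.
P(AgeGroup=45-59) = 0.052 + 0.010 + 0.079 + 0.083 = 0.224; P(Preference=OptD | AgeGroup=45-59) = 0.083/0.224 = 0.370536.
Difference = -0.07122.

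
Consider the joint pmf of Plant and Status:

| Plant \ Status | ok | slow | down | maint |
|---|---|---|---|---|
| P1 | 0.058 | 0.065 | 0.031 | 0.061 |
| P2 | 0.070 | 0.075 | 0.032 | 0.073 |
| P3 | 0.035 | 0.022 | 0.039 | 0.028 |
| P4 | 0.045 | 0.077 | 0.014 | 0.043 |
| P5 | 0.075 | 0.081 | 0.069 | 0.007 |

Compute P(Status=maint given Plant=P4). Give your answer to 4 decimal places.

0.2402

P(Plant=P4) = 0.045 + 0.077 + 0.014 + 0.043 = 0.179.
P(Status=maint | Plant=P4) = 0.043/0.179 = 0.2402.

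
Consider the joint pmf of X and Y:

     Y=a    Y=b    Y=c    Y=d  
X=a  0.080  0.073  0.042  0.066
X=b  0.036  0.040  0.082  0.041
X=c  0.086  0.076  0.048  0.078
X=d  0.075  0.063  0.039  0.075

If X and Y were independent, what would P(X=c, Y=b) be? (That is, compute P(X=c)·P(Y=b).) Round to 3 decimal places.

P(X=c) = 0.086 + 0.076 + 0.048 + 0.078 = 0.288.
P(Y=b) = 0.073 + 0.040 + 0.076 + 0.063 = 0.252.
Product: 0.288 × 0.252 = 0.073.

0.073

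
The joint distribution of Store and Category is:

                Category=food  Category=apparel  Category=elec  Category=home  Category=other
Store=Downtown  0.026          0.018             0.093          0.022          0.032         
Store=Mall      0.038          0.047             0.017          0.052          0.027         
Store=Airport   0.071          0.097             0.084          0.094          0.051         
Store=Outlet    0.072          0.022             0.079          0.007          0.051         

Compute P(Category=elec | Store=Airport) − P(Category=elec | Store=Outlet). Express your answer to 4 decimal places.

-0.1304

P(Store=Airport) = 0.071 + 0.097 + 0.084 + 0.094 + 0.051 = 0.397; P(Category=elec | Store=Airport) = 0.084/0.397 = 0.21159.
P(Store=Outlet) = 0.072 + 0.022 + 0.079 + 0.007 + 0.051 = 0.231; P(Category=elec | Store=Outlet) = 0.079/0.231 = 0.34199.
Difference = -0.1304.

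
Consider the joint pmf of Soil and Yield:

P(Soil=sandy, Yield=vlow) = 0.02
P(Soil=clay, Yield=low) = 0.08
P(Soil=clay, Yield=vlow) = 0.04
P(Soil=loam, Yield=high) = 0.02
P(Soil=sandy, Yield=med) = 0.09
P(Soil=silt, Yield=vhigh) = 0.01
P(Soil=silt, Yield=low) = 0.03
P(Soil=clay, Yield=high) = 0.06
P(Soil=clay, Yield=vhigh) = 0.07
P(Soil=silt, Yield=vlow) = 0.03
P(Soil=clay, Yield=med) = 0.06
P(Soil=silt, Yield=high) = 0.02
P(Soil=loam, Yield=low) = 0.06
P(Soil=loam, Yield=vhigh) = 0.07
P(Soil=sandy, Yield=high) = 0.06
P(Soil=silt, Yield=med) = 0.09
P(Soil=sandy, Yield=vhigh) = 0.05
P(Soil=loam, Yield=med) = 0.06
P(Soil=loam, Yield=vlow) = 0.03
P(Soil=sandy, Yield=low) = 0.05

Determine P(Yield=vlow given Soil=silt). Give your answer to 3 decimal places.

P(Soil=silt) = 0.03 + 0.03 + 0.09 + 0.02 + 0.01 = 0.18.
P(Yield=vlow | Soil=silt) = 0.03/0.18 = 0.167.

0.167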